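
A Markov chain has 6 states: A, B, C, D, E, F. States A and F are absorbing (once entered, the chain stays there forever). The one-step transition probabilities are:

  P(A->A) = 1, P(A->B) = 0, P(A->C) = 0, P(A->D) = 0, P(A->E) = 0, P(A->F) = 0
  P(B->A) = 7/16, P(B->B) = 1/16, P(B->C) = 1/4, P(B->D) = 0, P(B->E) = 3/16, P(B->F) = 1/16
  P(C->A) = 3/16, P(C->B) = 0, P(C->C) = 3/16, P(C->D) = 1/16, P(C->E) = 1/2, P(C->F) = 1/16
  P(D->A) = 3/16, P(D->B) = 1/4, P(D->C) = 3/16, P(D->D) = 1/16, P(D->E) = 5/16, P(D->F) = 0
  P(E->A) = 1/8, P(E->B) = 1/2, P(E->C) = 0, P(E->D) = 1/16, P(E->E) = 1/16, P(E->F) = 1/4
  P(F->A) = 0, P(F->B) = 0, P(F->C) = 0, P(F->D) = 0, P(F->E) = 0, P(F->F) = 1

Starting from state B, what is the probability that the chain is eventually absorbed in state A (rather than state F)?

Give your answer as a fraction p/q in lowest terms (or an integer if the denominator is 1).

Answer: 24749/32733

Derivation:
Let a_i = P(absorbed in A | start in state i).
Boundary conditions: a_A = 1, a_F = 0.
For each transient state i, a_i = sum_j P(i->j) * a_j:
  a_B = 7/16*a_A + 1/16*a_B + 1/4*a_C + 0*a_D + 3/16*a_E + 1/16*a_F
  a_C = 3/16*a_A + 0*a_B + 3/16*a_C + 1/16*a_D + 1/2*a_E + 1/16*a_F
  a_D = 3/16*a_A + 1/4*a_B + 3/16*a_C + 1/16*a_D + 5/16*a_E + 0*a_F
  a_E = 1/8*a_A + 1/2*a_B + 0*a_C + 1/16*a_D + 1/16*a_E + 1/4*a_F

Substituting a_A = 1 and a_F = 0, rearrange to (I - Q) a = r where r[i] = P(i -> A):
  [15/16, -1/4, 0, -3/16] . (a_B, a_C, a_D, a_E) = 7/16
  [0, 13/16, -1/16, -1/2] . (a_B, a_C, a_D, a_E) = 3/16
  [-1/4, -3/16, 15/16, -5/16] . (a_B, a_C, a_D, a_E) = 3/16
  [-1/2, 0, -1/16, 15/16] . (a_B, a_C, a_D, a_E) = 1/8

Solving yields:
  a_B = 24749/32733
  a_C = 7055/10911
  a_D = 23762/32733
  a_E = 19148/32733

Starting state is B, so the absorption probability is a_B = 24749/32733.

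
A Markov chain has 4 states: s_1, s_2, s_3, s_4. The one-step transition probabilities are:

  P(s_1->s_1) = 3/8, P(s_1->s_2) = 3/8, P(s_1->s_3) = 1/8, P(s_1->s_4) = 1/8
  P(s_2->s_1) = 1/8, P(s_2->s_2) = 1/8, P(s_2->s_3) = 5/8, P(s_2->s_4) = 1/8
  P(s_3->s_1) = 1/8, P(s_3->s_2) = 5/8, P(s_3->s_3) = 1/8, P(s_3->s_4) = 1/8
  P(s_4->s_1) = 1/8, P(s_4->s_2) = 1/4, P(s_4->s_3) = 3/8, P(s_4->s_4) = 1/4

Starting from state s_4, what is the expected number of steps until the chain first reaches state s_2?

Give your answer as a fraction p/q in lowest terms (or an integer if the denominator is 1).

Let h_i = expected steps to first reach s_2 from state i.
Boundary: h_s_2 = 0.
First-step equations for the other states:
  h_s_1 = 1 + 3/8*h_s_1 + 3/8*h_s_2 + 1/8*h_s_3 + 1/8*h_s_4
  h_s_3 = 1 + 1/8*h_s_1 + 5/8*h_s_2 + 1/8*h_s_3 + 1/8*h_s_4
  h_s_4 = 1 + 1/8*h_s_1 + 1/4*h_s_2 + 3/8*h_s_3 + 1/4*h_s_4

Substituting h_s_2 = 0 and rearranging gives the linear system (I - Q) h = 1:
  [5/8, -1/8, -1/8] . (h_s_1, h_s_3, h_s_4) = 1
  [-1/8, 7/8, -1/8] . (h_s_1, h_s_3, h_s_4) = 1
  [-1/8, -3/8, 3/4] . (h_s_1, h_s_3, h_s_4) = 1

Solving yields:
  h_s_1 = 224/89
  h_s_3 = 168/89
  h_s_4 = 240/89

Starting state is s_4, so the expected hitting time is h_s_4 = 240/89.

Answer: 240/89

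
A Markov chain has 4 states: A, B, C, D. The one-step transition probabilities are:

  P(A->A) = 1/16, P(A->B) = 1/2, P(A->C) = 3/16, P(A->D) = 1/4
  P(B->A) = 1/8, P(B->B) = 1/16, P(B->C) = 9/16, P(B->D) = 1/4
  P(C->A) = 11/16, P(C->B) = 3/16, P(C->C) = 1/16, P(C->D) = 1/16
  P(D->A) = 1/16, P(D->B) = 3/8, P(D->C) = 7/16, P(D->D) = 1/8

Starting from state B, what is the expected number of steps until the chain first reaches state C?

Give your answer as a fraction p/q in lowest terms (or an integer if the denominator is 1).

Answer: 2448/1213

Derivation:
Let h_i = expected steps to first reach C from state i.
Boundary: h_C = 0.
First-step equations for the other states:
  h_A = 1 + 1/16*h_A + 1/2*h_B + 3/16*h_C + 1/4*h_D
  h_B = 1 + 1/8*h_A + 1/16*h_B + 9/16*h_C + 1/4*h_D
  h_D = 1 + 1/16*h_A + 3/8*h_B + 7/16*h_C + 1/8*h_D

Substituting h_C = 0 and rearranging gives the linear system (I - Q) h = 1:
  [15/16, -1/2, -1/4] . (h_A, h_B, h_D) = 1
  [-1/8, 15/16, -1/4] . (h_A, h_B, h_D) = 1
  [-1/16, -3/8, 7/8] . (h_A, h_B, h_D) = 1

Solving yields:
  h_A = 3312/1213
  h_B = 2448/1213
  h_D = 2672/1213

Starting state is B, so the expected hitting time is h_B = 2448/1213.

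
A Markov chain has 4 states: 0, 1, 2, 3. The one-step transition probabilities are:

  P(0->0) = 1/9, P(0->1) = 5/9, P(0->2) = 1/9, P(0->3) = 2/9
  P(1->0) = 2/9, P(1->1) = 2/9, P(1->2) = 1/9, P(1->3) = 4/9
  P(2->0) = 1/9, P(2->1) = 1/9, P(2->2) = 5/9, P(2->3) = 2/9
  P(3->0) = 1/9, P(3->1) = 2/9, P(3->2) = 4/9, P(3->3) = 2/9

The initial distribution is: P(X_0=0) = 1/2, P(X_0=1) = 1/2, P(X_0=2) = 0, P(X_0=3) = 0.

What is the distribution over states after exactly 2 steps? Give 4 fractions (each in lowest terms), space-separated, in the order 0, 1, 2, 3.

Answer: 25/162 43/162 22/81 25/81

Derivation:
Propagating the distribution step by step (d_{t+1} = d_t * P):
d_0 = (0=1/2, 1=1/2, 2=0, 3=0)
  d_1[0] = 1/2*1/9 + 1/2*2/9 + 0*1/9 + 0*1/9 = 1/6
  d_1[1] = 1/2*5/9 + 1/2*2/9 + 0*1/9 + 0*2/9 = 7/18
  d_1[2] = 1/2*1/9 + 1/2*1/9 + 0*5/9 + 0*4/9 = 1/9
  d_1[3] = 1/2*2/9 + 1/2*4/9 + 0*2/9 + 0*2/9 = 1/3
d_1 = (0=1/6, 1=7/18, 2=1/9, 3=1/3)
  d_2[0] = 1/6*1/9 + 7/18*2/9 + 1/9*1/9 + 1/3*1/9 = 25/162
  d_2[1] = 1/6*5/9 + 7/18*2/9 + 1/9*1/9 + 1/3*2/9 = 43/162
  d_2[2] = 1/6*1/9 + 7/18*1/9 + 1/9*5/9 + 1/3*4/9 = 22/81
  d_2[3] = 1/6*2/9 + 7/18*4/9 + 1/9*2/9 + 1/3*2/9 = 25/81
d_2 = (0=25/162, 1=43/162, 2=22/81, 3=25/81)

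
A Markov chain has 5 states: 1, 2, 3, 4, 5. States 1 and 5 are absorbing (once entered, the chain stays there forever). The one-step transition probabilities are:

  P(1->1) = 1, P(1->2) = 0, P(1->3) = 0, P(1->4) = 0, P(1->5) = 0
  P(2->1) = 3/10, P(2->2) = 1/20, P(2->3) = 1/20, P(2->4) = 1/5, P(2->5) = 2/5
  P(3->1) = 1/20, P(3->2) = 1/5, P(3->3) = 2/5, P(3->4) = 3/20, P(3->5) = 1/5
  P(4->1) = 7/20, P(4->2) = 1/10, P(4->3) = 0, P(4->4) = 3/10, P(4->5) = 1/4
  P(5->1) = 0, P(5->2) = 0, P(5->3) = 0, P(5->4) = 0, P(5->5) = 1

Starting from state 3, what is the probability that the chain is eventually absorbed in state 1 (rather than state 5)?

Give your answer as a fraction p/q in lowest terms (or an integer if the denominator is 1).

Answer: 1141/3034

Derivation:
Let a_i = P(absorbed in 1 | start in state i).
Boundary conditions: a_1 = 1, a_5 = 0.
For each transient state i, a_i = sum_j P(i->j) * a_j:
  a_2 = 3/10*a_1 + 1/20*a_2 + 1/20*a_3 + 1/5*a_4 + 2/5*a_5
  a_3 = 1/20*a_1 + 1/5*a_2 + 2/5*a_3 + 3/20*a_4 + 1/5*a_5
  a_4 = 7/20*a_1 + 1/10*a_2 + 0*a_3 + 3/10*a_4 + 1/4*a_5

Substituting a_1 = 1 and a_5 = 0, rearrange to (I - Q) a = r where r[i] = P(i -> 1):
  [19/20, -1/20, -1/5] . (a_2, a_3, a_4) = 3/10
  [-1/5, 3/5, -3/20] . (a_2, a_3, a_4) = 1/20
  [-1/10, 0, 7/10] . (a_2, a_3, a_4) = 7/20

Solving yields:
  a_2 = 1379/3034
  a_3 = 1141/3034
  a_4 = 857/1517

Starting state is 3, so the absorption probability is a_3 = 1141/3034.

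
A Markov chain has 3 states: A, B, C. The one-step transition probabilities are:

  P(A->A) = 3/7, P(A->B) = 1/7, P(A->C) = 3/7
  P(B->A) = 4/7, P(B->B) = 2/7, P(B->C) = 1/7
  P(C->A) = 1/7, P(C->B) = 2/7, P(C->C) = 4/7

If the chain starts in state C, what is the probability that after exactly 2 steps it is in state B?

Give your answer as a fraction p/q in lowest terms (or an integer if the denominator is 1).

Answer: 13/49

Derivation:
Computing P^2 by repeated multiplication:
P^1 =
  A: [3/7, 1/7, 3/7]
  B: [4/7, 2/7, 1/7]
  C: [1/7, 2/7, 4/7]
P^2 =
  A: [16/49, 11/49, 22/49]
  B: [3/7, 10/49, 18/49]
  C: [15/49, 13/49, 3/7]

(P^2)[C -> B] = 13/49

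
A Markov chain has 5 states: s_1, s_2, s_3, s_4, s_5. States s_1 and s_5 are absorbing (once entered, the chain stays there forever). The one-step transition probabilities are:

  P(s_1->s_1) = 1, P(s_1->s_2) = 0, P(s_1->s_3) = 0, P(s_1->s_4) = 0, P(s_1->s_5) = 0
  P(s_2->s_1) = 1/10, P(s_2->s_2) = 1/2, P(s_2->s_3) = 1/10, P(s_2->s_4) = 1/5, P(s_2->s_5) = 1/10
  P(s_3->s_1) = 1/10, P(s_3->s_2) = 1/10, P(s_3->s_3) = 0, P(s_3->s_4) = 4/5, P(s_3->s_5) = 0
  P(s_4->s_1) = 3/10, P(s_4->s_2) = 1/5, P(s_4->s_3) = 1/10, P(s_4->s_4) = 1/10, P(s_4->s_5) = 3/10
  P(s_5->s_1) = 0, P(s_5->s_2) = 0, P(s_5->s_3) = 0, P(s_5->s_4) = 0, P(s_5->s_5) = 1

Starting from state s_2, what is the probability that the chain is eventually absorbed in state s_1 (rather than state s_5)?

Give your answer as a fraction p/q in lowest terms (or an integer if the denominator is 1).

Answer: 177/343

Derivation:
Let a_i = P(absorbed in s_1 | start in state i).
Boundary conditions: a_s_1 = 1, a_s_5 = 0.
For each transient state i, a_i = sum_j P(i->j) * a_j:
  a_s_2 = 1/10*a_s_1 + 1/2*a_s_2 + 1/10*a_s_3 + 1/5*a_s_4 + 1/10*a_s_5
  a_s_3 = 1/10*a_s_1 + 1/10*a_s_2 + 0*a_s_3 + 4/5*a_s_4 + 0*a_s_5
  a_s_4 = 3/10*a_s_1 + 1/5*a_s_2 + 1/10*a_s_3 + 1/10*a_s_4 + 3/10*a_s_5

Substituting a_s_1 = 1 and a_s_5 = 0, rearrange to (I - Q) a = r where r[i] = P(i -> s_1):
  [1/2, -1/10, -1/5] . (a_s_2, a_s_3, a_s_4) = 1/10
  [-1/10, 1, -4/5] . (a_s_2, a_s_3, a_s_4) = 1/10
  [-1/5, -1/10, 9/10] . (a_s_2, a_s_3, a_s_4) = 3/10

Solving yields:
  a_s_2 = 177/343
  a_s_3 = 192/343
  a_s_4 = 25/49

Starting state is s_2, so the absorption probability is a_s_2 = 177/343.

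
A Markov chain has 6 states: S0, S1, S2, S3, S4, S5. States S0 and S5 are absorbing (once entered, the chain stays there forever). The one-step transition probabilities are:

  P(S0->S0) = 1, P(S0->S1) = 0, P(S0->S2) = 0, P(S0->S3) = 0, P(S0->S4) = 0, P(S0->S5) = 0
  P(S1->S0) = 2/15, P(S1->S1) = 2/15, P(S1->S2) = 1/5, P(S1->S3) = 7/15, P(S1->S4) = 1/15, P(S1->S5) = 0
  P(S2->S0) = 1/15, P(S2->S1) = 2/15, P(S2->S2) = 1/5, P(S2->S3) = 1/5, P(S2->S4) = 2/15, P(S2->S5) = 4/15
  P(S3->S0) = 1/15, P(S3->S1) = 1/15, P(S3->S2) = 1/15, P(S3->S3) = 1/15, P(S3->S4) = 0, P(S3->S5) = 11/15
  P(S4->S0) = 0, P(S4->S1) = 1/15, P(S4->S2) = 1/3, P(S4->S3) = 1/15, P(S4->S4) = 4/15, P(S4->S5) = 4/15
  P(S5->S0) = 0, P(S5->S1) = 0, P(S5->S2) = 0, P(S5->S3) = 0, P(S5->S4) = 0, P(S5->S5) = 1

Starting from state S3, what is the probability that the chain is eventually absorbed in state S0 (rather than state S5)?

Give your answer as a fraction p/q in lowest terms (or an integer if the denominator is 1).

Let a_i = P(absorbed in S0 | start in state i).
Boundary conditions: a_S0 = 1, a_S5 = 0.
For each transient state i, a_i = sum_j P(i->j) * a_j:
  a_S1 = 2/15*a_S0 + 2/15*a_S1 + 1/5*a_S2 + 7/15*a_S3 + 1/15*a_S4 + 0*a_S5
  a_S2 = 1/15*a_S0 + 2/15*a_S1 + 1/5*a_S2 + 1/5*a_S3 + 2/15*a_S4 + 4/15*a_S5
  a_S3 = 1/15*a_S0 + 1/15*a_S1 + 1/15*a_S2 + 1/15*a_S3 + 0*a_S4 + 11/15*a_S5
  a_S4 = 0*a_S0 + 1/15*a_S1 + 1/3*a_S2 + 1/15*a_S3 + 4/15*a_S4 + 4/15*a_S5

Substituting a_S0 = 1 and a_S5 = 0, rearrange to (I - Q) a = r where r[i] = P(i -> S0):
  [13/15, -1/5, -7/15, -1/15] . (a_S1, a_S2, a_S3, a_S4) = 2/15
  [-2/15, 4/5, -1/5, -2/15] . (a_S1, a_S2, a_S3, a_S4) = 1/15
  [-1/15, -1/15, 14/15, 0] . (a_S1, a_S2, a_S3, a_S4) = 1/15
  [-1/15, -1/3, -1/15, 11/15] . (a_S1, a_S2, a_S3, a_S4) = 0

Solving yields:
  a_S1 = 2471/9640
  a_S2 = 1637/9640
  a_S3 = 491/4820
  a_S4 = 529/4820

Starting state is S3, so the absorption probability is a_S3 = 491/4820.

Answer: 491/4820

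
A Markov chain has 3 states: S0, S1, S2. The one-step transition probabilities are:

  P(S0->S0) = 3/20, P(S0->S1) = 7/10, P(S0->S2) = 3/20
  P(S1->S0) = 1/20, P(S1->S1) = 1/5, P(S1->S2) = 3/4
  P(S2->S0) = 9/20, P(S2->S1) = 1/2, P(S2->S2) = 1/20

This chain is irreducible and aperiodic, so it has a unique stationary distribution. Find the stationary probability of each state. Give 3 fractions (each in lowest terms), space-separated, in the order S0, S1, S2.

Answer: 77/354 74/177 43/118

Derivation:
The stationary distribution satisfies pi = pi * P, i.e.:
  pi_S0 = 3/20*pi_S0 + 1/20*pi_S1 + 9/20*pi_S2
  pi_S1 = 7/10*pi_S0 + 1/5*pi_S1 + 1/2*pi_S2
  pi_S2 = 3/20*pi_S0 + 3/4*pi_S1 + 1/20*pi_S2
with normalization: pi_S0 + pi_S1 + pi_S2 = 1.

Using the first 2 balance equations plus normalization, the linear system A*pi = b is:
  [-17/20, 1/20, 9/20] . pi = 0
  [7/10, -4/5, 1/2] . pi = 0
  [1, 1, 1] . pi = 1

Solving yields:
  pi_S0 = 77/354
  pi_S1 = 74/177
  pi_S2 = 43/118

Verification (pi * P):
  77/354*3/20 + 74/177*1/20 + 43/118*9/20 = 77/354 = pi_S0  (ok)
  77/354*7/10 + 74/177*1/5 + 43/118*1/2 = 74/177 = pi_S1  (ok)
  77/354*3/20 + 74/177*3/4 + 43/118*1/20 = 43/118 = pi_S2  (ok)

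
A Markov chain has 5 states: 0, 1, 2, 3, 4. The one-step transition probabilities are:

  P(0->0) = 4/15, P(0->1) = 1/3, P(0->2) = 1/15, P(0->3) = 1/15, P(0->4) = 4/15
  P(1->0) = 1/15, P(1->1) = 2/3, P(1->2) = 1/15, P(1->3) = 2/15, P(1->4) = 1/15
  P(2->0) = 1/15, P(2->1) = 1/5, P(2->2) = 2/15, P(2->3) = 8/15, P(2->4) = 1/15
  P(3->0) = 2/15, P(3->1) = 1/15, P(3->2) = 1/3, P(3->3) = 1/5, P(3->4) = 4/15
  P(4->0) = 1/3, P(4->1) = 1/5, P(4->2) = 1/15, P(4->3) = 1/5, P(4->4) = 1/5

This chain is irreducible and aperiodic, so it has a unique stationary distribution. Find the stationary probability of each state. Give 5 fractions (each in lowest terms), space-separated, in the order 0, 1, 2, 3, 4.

The stationary distribution satisfies pi = pi * P, i.e.:
  pi_0 = 4/15*pi_0 + 1/15*pi_1 + 1/15*pi_2 + 2/15*pi_3 + 1/3*pi_4
  pi_1 = 1/3*pi_0 + 2/3*pi_1 + 1/5*pi_2 + 1/15*pi_3 + 1/5*pi_4
  pi_2 = 1/15*pi_0 + 1/15*pi_1 + 2/15*pi_2 + 1/3*pi_3 + 1/15*pi_4
  pi_3 = 1/15*pi_0 + 2/15*pi_1 + 8/15*pi_2 + 1/5*pi_3 + 1/5*pi_4
  pi_4 = 4/15*pi_0 + 1/15*pi_1 + 1/15*pi_2 + 4/15*pi_3 + 1/5*pi_4
with normalization: pi_0 + pi_1 + pi_2 + pi_3 + pi_4 = 1.

Using the first 4 balance equations plus normalization, the linear system A*pi = b is:
  [-11/15, 1/15, 1/15, 2/15, 1/3] . pi = 0
  [1/3, -1/3, 1/5, 1/15, 1/5] . pi = 0
  [1/15, 1/15, -13/15, 1/3, 1/15] . pi = 0
  [1/15, 2/15, 8/15, -4/5, 1/5] . pi = 0
  [1, 1, 1, 1, 1] . pi = 1

Solving yields:
  pi_0 = 1873/12286
  pi_1 = 4467/12286
  pi_2 = 1573/12286
  pi_3 = 1217/6143
  pi_4 = 1939/12286

Verification (pi * P):
  1873/12286*4/15 + 4467/12286*1/15 + 1573/12286*1/15 + 1217/6143*2/15 + 1939/12286*1/3 = 1873/12286 = pi_0  (ok)
  1873/12286*1/3 + 4467/12286*2/3 + 1573/12286*1/5 + 1217/6143*1/15 + 1939/12286*1/5 = 4467/12286 = pi_1  (ok)
  1873/12286*1/15 + 4467/12286*1/15 + 1573/12286*2/15 + 1217/6143*1/3 + 1939/12286*1/15 = 1573/12286 = pi_2  (ok)
  1873/12286*1/15 + 4467/12286*2/15 + 1573/12286*8/15 + 1217/6143*1/5 + 1939/12286*1/5 = 1217/6143 = pi_3  (ok)
  1873/12286*4/15 + 4467/12286*1/15 + 1573/12286*1/15 + 1217/6143*4/15 + 1939/12286*1/5 = 1939/12286 = pi_4  (ok)

Answer: 1873/12286 4467/12286 1573/12286 1217/6143 1939/12286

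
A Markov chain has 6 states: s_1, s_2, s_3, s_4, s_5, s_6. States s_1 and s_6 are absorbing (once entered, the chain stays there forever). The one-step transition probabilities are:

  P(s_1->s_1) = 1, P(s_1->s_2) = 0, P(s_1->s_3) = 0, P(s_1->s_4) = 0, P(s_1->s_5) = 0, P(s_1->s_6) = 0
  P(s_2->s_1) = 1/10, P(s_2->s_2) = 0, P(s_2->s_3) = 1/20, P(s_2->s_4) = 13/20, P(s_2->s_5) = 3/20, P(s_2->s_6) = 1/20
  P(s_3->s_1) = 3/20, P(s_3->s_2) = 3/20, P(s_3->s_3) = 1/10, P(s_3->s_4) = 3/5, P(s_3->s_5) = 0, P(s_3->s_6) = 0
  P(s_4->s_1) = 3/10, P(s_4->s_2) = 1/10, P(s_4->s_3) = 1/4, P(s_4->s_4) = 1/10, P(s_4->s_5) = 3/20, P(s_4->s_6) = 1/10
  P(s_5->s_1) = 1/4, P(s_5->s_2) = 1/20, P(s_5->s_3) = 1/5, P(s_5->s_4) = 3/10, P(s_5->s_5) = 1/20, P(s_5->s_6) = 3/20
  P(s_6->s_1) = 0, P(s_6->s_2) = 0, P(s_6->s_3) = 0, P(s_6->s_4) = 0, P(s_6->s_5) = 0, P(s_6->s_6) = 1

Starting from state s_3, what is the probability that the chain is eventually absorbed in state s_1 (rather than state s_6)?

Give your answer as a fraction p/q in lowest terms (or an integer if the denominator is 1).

Answer: 19256/24361

Derivation:
Let a_i = P(absorbed in s_1 | start in state i).
Boundary conditions: a_s_1 = 1, a_s_6 = 0.
For each transient state i, a_i = sum_j P(i->j) * a_j:
  a_s_2 = 1/10*a_s_1 + 0*a_s_2 + 1/20*a_s_3 + 13/20*a_s_4 + 3/20*a_s_5 + 1/20*a_s_6
  a_s_3 = 3/20*a_s_1 + 3/20*a_s_2 + 1/10*a_s_3 + 3/5*a_s_4 + 0*a_s_5 + 0*a_s_6
  a_s_4 = 3/10*a_s_1 + 1/10*a_s_2 + 1/4*a_s_3 + 1/10*a_s_4 + 3/20*a_s_5 + 1/10*a_s_6
  a_s_5 = 1/4*a_s_1 + 1/20*a_s_2 + 1/5*a_s_3 + 3/10*a_s_4 + 1/20*a_s_5 + 3/20*a_s_6

Substituting a_s_1 = 1 and a_s_6 = 0, rearrange to (I - Q) a = r where r[i] = P(i -> s_1):
  [1, -1/20, -13/20, -3/20] . (a_s_2, a_s_3, a_s_4, a_s_5) = 1/10
  [-3/20, 9/10, -3/5, 0] . (a_s_2, a_s_3, a_s_4, a_s_5) = 3/20
  [-1/10, -1/4, 9/10, -3/20] . (a_s_2, a_s_3, a_s_4, a_s_5) = 3/10
  [-1/20, -1/5, -3/10, 19/20] . (a_s_2, a_s_3, a_s_4, a_s_5) = 1/4

Solving yields:
  a_s_2 = 17887/24361
  a_s_3 = 19256/24361
  a_s_4 = 18322/24361
  a_s_5 = 17192/24361

Starting state is s_3, so the absorption probability is a_s_3 = 19256/24361.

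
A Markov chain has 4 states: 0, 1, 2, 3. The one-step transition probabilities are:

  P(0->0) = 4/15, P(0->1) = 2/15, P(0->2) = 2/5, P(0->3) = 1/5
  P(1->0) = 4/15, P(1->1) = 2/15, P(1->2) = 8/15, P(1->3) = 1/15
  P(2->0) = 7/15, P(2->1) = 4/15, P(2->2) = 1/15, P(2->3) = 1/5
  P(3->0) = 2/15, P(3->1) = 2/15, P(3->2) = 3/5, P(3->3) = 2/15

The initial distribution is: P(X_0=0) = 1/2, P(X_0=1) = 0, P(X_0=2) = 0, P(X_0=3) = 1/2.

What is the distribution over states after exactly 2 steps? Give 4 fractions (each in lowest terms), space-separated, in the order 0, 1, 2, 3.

Propagating the distribution step by step (d_{t+1} = d_t * P):
d_0 = (0=1/2, 1=0, 2=0, 3=1/2)
  d_1[0] = 1/2*4/15 + 0*4/15 + 0*7/15 + 1/2*2/15 = 1/5
  d_1[1] = 1/2*2/15 + 0*2/15 + 0*4/15 + 1/2*2/15 = 2/15
  d_1[2] = 1/2*2/5 + 0*8/15 + 0*1/15 + 1/2*3/5 = 1/2
  d_1[3] = 1/2*1/5 + 0*1/15 + 0*1/5 + 1/2*2/15 = 1/6
d_1 = (0=1/5, 1=2/15, 2=1/2, 3=1/6)
  d_2[0] = 1/5*4/15 + 2/15*4/15 + 1/2*7/15 + 1/6*2/15 = 31/90
  d_2[1] = 1/5*2/15 + 2/15*2/15 + 1/2*4/15 + 1/6*2/15 = 1/5
  d_2[2] = 1/5*2/5 + 2/15*8/15 + 1/2*1/15 + 1/6*3/5 = 64/225
  d_2[3] = 1/5*1/5 + 2/15*1/15 + 1/2*1/5 + 1/6*2/15 = 77/450
d_2 = (0=31/90, 1=1/5, 2=64/225, 3=77/450)

Answer: 31/90 1/5 64/225 77/450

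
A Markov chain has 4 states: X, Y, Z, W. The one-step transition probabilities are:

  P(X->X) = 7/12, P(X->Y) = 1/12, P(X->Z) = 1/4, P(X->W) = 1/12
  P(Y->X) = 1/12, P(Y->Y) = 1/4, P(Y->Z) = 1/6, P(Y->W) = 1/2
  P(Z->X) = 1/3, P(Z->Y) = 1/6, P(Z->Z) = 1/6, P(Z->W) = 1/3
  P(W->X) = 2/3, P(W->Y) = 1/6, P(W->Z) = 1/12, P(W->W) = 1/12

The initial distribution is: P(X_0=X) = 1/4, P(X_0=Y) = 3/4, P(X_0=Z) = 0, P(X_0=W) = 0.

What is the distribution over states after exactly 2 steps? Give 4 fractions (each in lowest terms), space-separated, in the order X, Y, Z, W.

Answer: 67/144 1/6 29/192 125/576

Derivation:
Propagating the distribution step by step (d_{t+1} = d_t * P):
d_0 = (X=1/4, Y=3/4, Z=0, W=0)
  d_1[X] = 1/4*7/12 + 3/4*1/12 + 0*1/3 + 0*2/3 = 5/24
  d_1[Y] = 1/4*1/12 + 3/4*1/4 + 0*1/6 + 0*1/6 = 5/24
  d_1[Z] = 1/4*1/4 + 3/4*1/6 + 0*1/6 + 0*1/12 = 3/16
  d_1[W] = 1/4*1/12 + 3/4*1/2 + 0*1/3 + 0*1/12 = 19/48
d_1 = (X=5/24, Y=5/24, Z=3/16, W=19/48)
  d_2[X] = 5/24*7/12 + 5/24*1/12 + 3/16*1/3 + 19/48*2/3 = 67/144
  d_2[Y] = 5/24*1/12 + 5/24*1/4 + 3/16*1/6 + 19/48*1/6 = 1/6
  d_2[Z] = 5/24*1/4 + 5/24*1/6 + 3/16*1/6 + 19/48*1/12 = 29/192
  d_2[W] = 5/24*1/12 + 5/24*1/2 + 3/16*1/3 + 19/48*1/12 = 125/576
d_2 = (X=67/144, Y=1/6, Z=29/192, W=125/576)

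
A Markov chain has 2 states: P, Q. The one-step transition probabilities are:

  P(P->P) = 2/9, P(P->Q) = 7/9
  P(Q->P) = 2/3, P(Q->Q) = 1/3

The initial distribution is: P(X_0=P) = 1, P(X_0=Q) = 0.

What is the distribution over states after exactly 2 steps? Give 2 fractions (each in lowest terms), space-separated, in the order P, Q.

Answer: 46/81 35/81

Derivation:
Propagating the distribution step by step (d_{t+1} = d_t * P):
d_0 = (P=1, Q=0)
  d_1[P] = 1*2/9 + 0*2/3 = 2/9
  d_1[Q] = 1*7/9 + 0*1/3 = 7/9
d_1 = (P=2/9, Q=7/9)
  d_2[P] = 2/9*2/9 + 7/9*2/3 = 46/81
  d_2[Q] = 2/9*7/9 + 7/9*1/3 = 35/81
d_2 = (P=46/81, Q=35/81)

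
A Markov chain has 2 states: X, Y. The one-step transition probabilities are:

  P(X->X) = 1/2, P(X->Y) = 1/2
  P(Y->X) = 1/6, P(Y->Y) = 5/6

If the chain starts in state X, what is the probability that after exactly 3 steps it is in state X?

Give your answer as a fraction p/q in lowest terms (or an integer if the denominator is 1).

Answer: 5/18

Derivation:
Computing P^3 by repeated multiplication:
P^1 =
  X: [1/2, 1/2]
  Y: [1/6, 5/6]
P^2 =
  X: [1/3, 2/3]
  Y: [2/9, 7/9]
P^3 =
  X: [5/18, 13/18]
  Y: [13/54, 41/54]

(P^3)[X -> X] = 5/18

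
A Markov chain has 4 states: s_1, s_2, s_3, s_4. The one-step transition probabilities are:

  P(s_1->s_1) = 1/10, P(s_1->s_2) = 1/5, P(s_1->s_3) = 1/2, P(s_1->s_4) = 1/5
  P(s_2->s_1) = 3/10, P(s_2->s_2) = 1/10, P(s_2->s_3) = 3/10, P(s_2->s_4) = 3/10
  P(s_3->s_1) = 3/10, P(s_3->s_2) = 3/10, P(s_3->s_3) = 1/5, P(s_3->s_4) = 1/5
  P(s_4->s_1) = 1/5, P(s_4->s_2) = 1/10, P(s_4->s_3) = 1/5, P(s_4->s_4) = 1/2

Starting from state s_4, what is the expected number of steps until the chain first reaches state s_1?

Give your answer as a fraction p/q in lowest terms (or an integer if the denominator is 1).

Answer: 140/33

Derivation:
Let h_i = expected steps to first reach s_1 from state i.
Boundary: h_s_1 = 0.
First-step equations for the other states:
  h_s_2 = 1 + 3/10*h_s_1 + 1/10*h_s_2 + 3/10*h_s_3 + 3/10*h_s_4
  h_s_3 = 1 + 3/10*h_s_1 + 3/10*h_s_2 + 1/5*h_s_3 + 1/5*h_s_4
  h_s_4 = 1 + 1/5*h_s_1 + 1/10*h_s_2 + 1/5*h_s_3 + 1/2*h_s_4

Substituting h_s_1 = 0 and rearranging gives the linear system (I - Q) h = 1:
  [9/10, -3/10, -3/10] . (h_s_2, h_s_3, h_s_4) = 1
  [-3/10, 4/5, -1/5] . (h_s_2, h_s_3, h_s_4) = 1
  [-1/10, -1/5, 1/2] . (h_s_2, h_s_3, h_s_4) = 1

Solving yields:
  h_s_2 = 290/77
  h_s_3 = 860/231
  h_s_4 = 140/33

Starting state is s_4, so the expected hitting time is h_s_4 = 140/33.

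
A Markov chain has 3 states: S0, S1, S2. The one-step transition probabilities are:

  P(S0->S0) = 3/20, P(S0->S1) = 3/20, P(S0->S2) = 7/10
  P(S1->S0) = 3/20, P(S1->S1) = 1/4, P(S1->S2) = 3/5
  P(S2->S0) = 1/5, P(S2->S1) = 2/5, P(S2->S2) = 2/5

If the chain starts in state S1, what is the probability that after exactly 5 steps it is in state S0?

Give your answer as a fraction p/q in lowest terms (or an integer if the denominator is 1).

Computing P^5 by repeated multiplication:
P^1 =
  S0: [3/20, 3/20, 7/10]
  S1: [3/20, 1/4, 3/5]
  S2: [1/5, 2/5, 2/5]
P^2 =
  S0: [37/200, 17/50, 19/40]
  S1: [9/50, 13/40, 99/200]
  S2: [17/100, 29/100, 27/50]
P^3 =
  S0: [139/800, 1211/4000, 1047/2000]
  S1: [699/4000, 49/160, 519/1000]
  S2: [177/1000, 157/500, 509/1000]
P^4 =
  S0: [7047/40000, 6223/20000, 20507/40000]
  S1: [3519/20000, 2483/8000, 20547/40000]
  S2: [3509/20000, 6173/20000, 5159/10000]
P^5 =
  S0: [140507/800000, 247427/800000, 206033/400000]
  S1: [140547/800000, 49513/160000, 25743/50000]
  S2: [35159/200000, 3873/12500, 102873/200000]

(P^5)[S1 -> S0] = 140547/800000

Answer: 140547/800000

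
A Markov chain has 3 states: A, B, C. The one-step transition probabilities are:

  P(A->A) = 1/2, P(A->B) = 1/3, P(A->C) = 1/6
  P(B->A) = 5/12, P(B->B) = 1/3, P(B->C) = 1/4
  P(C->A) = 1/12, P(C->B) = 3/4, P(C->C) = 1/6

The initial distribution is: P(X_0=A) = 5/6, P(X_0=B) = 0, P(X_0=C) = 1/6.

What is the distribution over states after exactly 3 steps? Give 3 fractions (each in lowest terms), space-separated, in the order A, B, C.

Answer: 3971/10368 4321/10368 173/864

Derivation:
Propagating the distribution step by step (d_{t+1} = d_t * P):
d_0 = (A=5/6, B=0, C=1/6)
  d_1[A] = 5/6*1/2 + 0*5/12 + 1/6*1/12 = 31/72
  d_1[B] = 5/6*1/3 + 0*1/3 + 1/6*3/4 = 29/72
  d_1[C] = 5/6*1/6 + 0*1/4 + 1/6*1/6 = 1/6
d_1 = (A=31/72, B=29/72, C=1/6)
  d_2[A] = 31/72*1/2 + 29/72*5/12 + 1/6*1/12 = 343/864
  d_2[B] = 31/72*1/3 + 29/72*1/3 + 1/6*3/4 = 29/72
  d_2[C] = 31/72*1/6 + 29/72*1/4 + 1/6*1/6 = 173/864
d_2 = (A=343/864, B=29/72, C=173/864)
  d_3[A] = 343/864*1/2 + 29/72*5/12 + 173/864*1/12 = 3971/10368
  d_3[B] = 343/864*1/3 + 29/72*1/3 + 173/864*3/4 = 4321/10368
  d_3[C] = 343/864*1/6 + 29/72*1/4 + 173/864*1/6 = 173/864
d_3 = (A=3971/10368, B=4321/10368, C=173/864)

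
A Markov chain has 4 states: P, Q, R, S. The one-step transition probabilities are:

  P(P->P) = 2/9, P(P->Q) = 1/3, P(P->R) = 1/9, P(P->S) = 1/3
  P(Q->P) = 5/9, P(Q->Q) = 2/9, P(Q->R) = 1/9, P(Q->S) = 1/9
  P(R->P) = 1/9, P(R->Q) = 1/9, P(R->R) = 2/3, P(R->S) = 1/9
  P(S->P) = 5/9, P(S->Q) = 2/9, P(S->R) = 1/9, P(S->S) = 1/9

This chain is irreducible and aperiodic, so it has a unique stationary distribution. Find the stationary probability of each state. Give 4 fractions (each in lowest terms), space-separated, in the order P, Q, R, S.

Answer: 1/3 25/108 1/4 5/27

Derivation:
The stationary distribution satisfies pi = pi * P, i.e.:
  pi_P = 2/9*pi_P + 5/9*pi_Q + 1/9*pi_R + 5/9*pi_S
  pi_Q = 1/3*pi_P + 2/9*pi_Q + 1/9*pi_R + 2/9*pi_S
  pi_R = 1/9*pi_P + 1/9*pi_Q + 2/3*pi_R + 1/9*pi_S
  pi_S = 1/3*pi_P + 1/9*pi_Q + 1/9*pi_R + 1/9*pi_S
with normalization: pi_P + pi_Q + pi_R + pi_S = 1.

Using the first 3 balance equations plus normalization, the linear system A*pi = b is:
  [-7/9, 5/9, 1/9, 5/9] . pi = 0
  [1/3, -7/9, 1/9, 2/9] . pi = 0
  [1/9, 1/9, -1/3, 1/9] . pi = 0
  [1, 1, 1, 1] . pi = 1

Solving yields:
  pi_P = 1/3
  pi_Q = 25/108
  pi_R = 1/4
  pi_S = 5/27

Verification (pi * P):
  1/3*2/9 + 25/108*5/9 + 1/4*1/9 + 5/27*5/9 = 1/3 = pi_P  (ok)
  1/3*1/3 + 25/108*2/9 + 1/4*1/9 + 5/27*2/9 = 25/108 = pi_Q  (ok)
  1/3*1/9 + 25/108*1/9 + 1/4*2/3 + 5/27*1/9 = 1/4 = pi_R  (ok)
  1/3*1/3 + 25/108*1/9 + 1/4*1/9 + 5/27*1/9 = 5/27 = pi_S  (ok)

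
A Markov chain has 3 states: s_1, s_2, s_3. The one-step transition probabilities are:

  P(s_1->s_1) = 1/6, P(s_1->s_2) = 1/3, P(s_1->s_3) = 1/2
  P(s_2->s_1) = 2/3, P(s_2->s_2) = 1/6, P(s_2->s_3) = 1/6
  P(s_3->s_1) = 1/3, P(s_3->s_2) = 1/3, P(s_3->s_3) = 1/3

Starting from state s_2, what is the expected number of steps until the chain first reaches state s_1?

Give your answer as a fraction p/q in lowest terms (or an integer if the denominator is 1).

Let h_i = expected steps to first reach s_1 from state i.
Boundary: h_s_1 = 0.
First-step equations for the other states:
  h_s_2 = 1 + 2/3*h_s_1 + 1/6*h_s_2 + 1/6*h_s_3
  h_s_3 = 1 + 1/3*h_s_1 + 1/3*h_s_2 + 1/3*h_s_3

Substituting h_s_1 = 0 and rearranging gives the linear system (I - Q) h = 1:
  [5/6, -1/6] . (h_s_2, h_s_3) = 1
  [-1/3, 2/3] . (h_s_2, h_s_3) = 1

Solving yields:
  h_s_2 = 5/3
  h_s_3 = 7/3

Starting state is s_2, so the expected hitting time is h_s_2 = 5/3.

Answer: 5/3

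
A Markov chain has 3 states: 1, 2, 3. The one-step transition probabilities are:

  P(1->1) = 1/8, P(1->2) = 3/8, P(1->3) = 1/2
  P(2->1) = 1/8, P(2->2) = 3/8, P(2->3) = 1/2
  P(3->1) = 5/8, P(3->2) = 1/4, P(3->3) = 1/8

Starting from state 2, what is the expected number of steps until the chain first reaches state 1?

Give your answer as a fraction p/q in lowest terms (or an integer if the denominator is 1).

Let h_i = expected steps to first reach 1 from state i.
Boundary: h_1 = 0.
First-step equations for the other states:
  h_2 = 1 + 1/8*h_1 + 3/8*h_2 + 1/2*h_3
  h_3 = 1 + 5/8*h_1 + 1/4*h_2 + 1/8*h_3

Substituting h_1 = 0 and rearranging gives the linear system (I - Q) h = 1:
  [5/8, -1/2] . (h_2, h_3) = 1
  [-1/4, 7/8] . (h_2, h_3) = 1

Solving yields:
  h_2 = 88/27
  h_3 = 56/27

Starting state is 2, so the expected hitting time is h_2 = 88/27.

Answer: 88/27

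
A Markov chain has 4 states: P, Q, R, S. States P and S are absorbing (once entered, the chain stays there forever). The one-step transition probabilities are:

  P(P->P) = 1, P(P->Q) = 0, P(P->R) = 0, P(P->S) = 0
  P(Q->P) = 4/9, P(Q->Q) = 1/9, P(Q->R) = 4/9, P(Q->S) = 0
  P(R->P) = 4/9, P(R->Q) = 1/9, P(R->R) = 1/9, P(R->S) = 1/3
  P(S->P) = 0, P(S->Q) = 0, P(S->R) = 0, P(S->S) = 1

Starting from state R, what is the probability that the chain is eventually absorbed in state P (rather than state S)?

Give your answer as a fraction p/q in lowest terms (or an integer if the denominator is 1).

Let a_i = P(absorbed in P | start in state i).
Boundary conditions: a_P = 1, a_S = 0.
For each transient state i, a_i = sum_j P(i->j) * a_j:
  a_Q = 4/9*a_P + 1/9*a_Q + 4/9*a_R + 0*a_S
  a_R = 4/9*a_P + 1/9*a_Q + 1/9*a_R + 1/3*a_S

Substituting a_P = 1 and a_S = 0, rearrange to (I - Q) a = r where r[i] = P(i -> P):
  [8/9, -4/9] . (a_Q, a_R) = 4/9
  [-1/9, 8/9] . (a_Q, a_R) = 4/9

Solving yields:
  a_Q = 4/5
  a_R = 3/5

Starting state is R, so the absorption probability is a_R = 3/5.

Answer: 3/5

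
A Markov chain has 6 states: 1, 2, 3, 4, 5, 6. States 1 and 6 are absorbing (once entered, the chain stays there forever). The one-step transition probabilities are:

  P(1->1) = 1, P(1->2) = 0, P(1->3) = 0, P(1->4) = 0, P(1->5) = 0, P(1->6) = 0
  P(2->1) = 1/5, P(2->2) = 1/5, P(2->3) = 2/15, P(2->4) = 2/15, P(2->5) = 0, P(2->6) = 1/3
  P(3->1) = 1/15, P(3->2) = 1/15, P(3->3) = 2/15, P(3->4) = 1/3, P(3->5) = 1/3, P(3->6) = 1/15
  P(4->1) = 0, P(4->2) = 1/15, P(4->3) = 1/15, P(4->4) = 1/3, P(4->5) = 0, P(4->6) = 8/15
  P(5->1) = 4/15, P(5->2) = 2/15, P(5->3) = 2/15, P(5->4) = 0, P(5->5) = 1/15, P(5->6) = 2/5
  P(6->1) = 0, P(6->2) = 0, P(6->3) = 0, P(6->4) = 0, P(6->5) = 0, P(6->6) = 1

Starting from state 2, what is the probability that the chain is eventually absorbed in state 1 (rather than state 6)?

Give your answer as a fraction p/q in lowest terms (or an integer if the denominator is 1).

Let a_i = P(absorbed in 1 | start in state i).
Boundary conditions: a_1 = 1, a_6 = 0.
For each transient state i, a_i = sum_j P(i->j) * a_j:
  a_2 = 1/5*a_1 + 1/5*a_2 + 2/15*a_3 + 2/15*a_4 + 0*a_5 + 1/3*a_6
  a_3 = 1/15*a_1 + 1/15*a_2 + 2/15*a_3 + 1/3*a_4 + 1/3*a_5 + 1/15*a_6
  a_4 = 0*a_1 + 1/15*a_2 + 1/15*a_3 + 1/3*a_4 + 0*a_5 + 8/15*a_6
  a_5 = 4/15*a_1 + 2/15*a_2 + 2/15*a_3 + 0*a_4 + 1/15*a_5 + 2/5*a_6

Substituting a_1 = 1 and a_6 = 0, rearrange to (I - Q) a = r where r[i] = P(i -> 1):
  [4/5, -2/15, -2/15, 0] . (a_2, a_3, a_4, a_5) = 1/5
  [-1/15, 13/15, -1/3, -1/3] . (a_2, a_3, a_4, a_5) = 1/15
  [-1/15, -1/15, 2/3, 0] . (a_2, a_3, a_4, a_5) = 0
  [-2/15, -2/15, 0, 14/15] . (a_2, a_3, a_4, a_5) = 4/15

Solving yields:
  a_2 = 37/122
  a_3 = 353/1342
  a_4 = 38/671
  a_5 = 246/671

Starting state is 2, so the absorption probability is a_2 = 37/122.

Answer: 37/122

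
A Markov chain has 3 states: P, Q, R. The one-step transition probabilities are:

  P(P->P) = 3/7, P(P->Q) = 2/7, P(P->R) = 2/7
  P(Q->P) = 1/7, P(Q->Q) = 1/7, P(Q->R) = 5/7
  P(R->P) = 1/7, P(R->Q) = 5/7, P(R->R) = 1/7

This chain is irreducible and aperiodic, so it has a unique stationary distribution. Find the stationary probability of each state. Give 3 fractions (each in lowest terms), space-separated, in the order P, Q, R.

The stationary distribution satisfies pi = pi * P, i.e.:
  pi_P = 3/7*pi_P + 1/7*pi_Q + 1/7*pi_R
  pi_Q = 2/7*pi_P + 1/7*pi_Q + 5/7*pi_R
  pi_R = 2/7*pi_P + 5/7*pi_Q + 1/7*pi_R
with normalization: pi_P + pi_Q + pi_R = 1.

Using the first 2 balance equations plus normalization, the linear system A*pi = b is:
  [-4/7, 1/7, 1/7] . pi = 0
  [2/7, -6/7, 5/7] . pi = 0
  [1, 1, 1] . pi = 1

Solving yields:
  pi_P = 1/5
  pi_Q = 2/5
  pi_R = 2/5

Verification (pi * P):
  1/5*3/7 + 2/5*1/7 + 2/5*1/7 = 1/5 = pi_P  (ok)
  1/5*2/7 + 2/5*1/7 + 2/5*5/7 = 2/5 = pi_Q  (ok)
  1/5*2/7 + 2/5*5/7 + 2/5*1/7 = 2/5 = pi_R  (ok)

Answer: 1/5 2/5 2/5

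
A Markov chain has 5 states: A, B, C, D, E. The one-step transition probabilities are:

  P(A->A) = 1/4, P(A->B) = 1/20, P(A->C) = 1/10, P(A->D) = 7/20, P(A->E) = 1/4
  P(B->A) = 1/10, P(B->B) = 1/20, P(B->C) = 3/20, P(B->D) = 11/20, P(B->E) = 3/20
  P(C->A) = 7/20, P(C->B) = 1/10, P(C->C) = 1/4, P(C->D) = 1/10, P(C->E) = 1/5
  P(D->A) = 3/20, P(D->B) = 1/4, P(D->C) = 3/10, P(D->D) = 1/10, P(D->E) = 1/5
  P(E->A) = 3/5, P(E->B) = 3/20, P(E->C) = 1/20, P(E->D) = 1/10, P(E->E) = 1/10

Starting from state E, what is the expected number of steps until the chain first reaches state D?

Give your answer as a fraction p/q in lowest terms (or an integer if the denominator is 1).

Answer: 46590/11227

Derivation:
Let h_i = expected steps to first reach D from state i.
Boundary: h_D = 0.
First-step equations for the other states:
  h_A = 1 + 1/4*h_A + 1/20*h_B + 1/10*h_C + 7/20*h_D + 1/4*h_E
  h_B = 1 + 1/10*h_A + 1/20*h_B + 3/20*h_C + 11/20*h_D + 3/20*h_E
  h_C = 1 + 7/20*h_A + 1/10*h_B + 1/4*h_C + 1/10*h_D + 1/5*h_E
  h_E = 1 + 3/5*h_A + 3/20*h_B + 1/20*h_C + 1/10*h_D + 1/10*h_E

Substituting h_D = 0 and rearranging gives the linear system (I - Q) h = 1:
  [3/4, -1/20, -1/10, -1/4] . (h_A, h_B, h_C, h_E) = 1
  [-1/10, 19/20, -3/20, -3/20] . (h_A, h_B, h_C, h_E) = 1
  [-7/20, -1/10, 3/4, -1/5] . (h_A, h_B, h_C, h_E) = 1
  [-3/5, -3/20, -1/20, 9/10] . (h_A, h_B, h_C, h_E) = 1

Solving yields:
  h_A = 39225/11227
  h_B = 31175/11227
  h_C = 49855/11227
  h_E = 46590/11227

Starting state is E, so the expected hitting time is h_E = 46590/11227.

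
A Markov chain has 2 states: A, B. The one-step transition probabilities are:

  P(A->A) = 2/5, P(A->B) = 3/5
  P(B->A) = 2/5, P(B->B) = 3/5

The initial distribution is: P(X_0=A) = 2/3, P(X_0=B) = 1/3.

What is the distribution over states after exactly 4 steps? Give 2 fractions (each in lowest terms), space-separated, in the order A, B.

Answer: 2/5 3/5

Derivation:
Propagating the distribution step by step (d_{t+1} = d_t * P):
d_0 = (A=2/3, B=1/3)
  d_1[A] = 2/3*2/5 + 1/3*2/5 = 2/5
  d_1[B] = 2/3*3/5 + 1/3*3/5 = 3/5
d_1 = (A=2/5, B=3/5)
  d_2[A] = 2/5*2/5 + 3/5*2/5 = 2/5
  d_2[B] = 2/5*3/5 + 3/5*3/5 = 3/5
d_2 = (A=2/5, B=3/5)
  d_3[A] = 2/5*2/5 + 3/5*2/5 = 2/5
  d_3[B] = 2/5*3/5 + 3/5*3/5 = 3/5
d_3 = (A=2/5, B=3/5)
  d_4[A] = 2/5*2/5 + 3/5*2/5 = 2/5
  d_4[B] = 2/5*3/5 + 3/5*3/5 = 3/5
d_4 = (A=2/5, B=3/5)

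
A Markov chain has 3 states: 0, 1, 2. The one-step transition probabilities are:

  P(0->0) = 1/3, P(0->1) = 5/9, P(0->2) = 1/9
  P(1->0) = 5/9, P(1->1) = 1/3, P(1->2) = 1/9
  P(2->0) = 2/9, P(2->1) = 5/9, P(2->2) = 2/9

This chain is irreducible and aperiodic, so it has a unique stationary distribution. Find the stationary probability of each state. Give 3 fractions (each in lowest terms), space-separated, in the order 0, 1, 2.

The stationary distribution satisfies pi = pi * P, i.e.:
  pi_0 = 1/3*pi_0 + 5/9*pi_1 + 2/9*pi_2
  pi_1 = 5/9*pi_0 + 1/3*pi_1 + 5/9*pi_2
  pi_2 = 1/9*pi_0 + 1/9*pi_1 + 2/9*pi_2
with normalization: pi_0 + pi_1 + pi_2 = 1.

Using the first 2 balance equations plus normalization, the linear system A*pi = b is:
  [-2/3, 5/9, 2/9] . pi = 0
  [5/9, -2/3, 5/9] . pi = 0
  [1, 1, 1] . pi = 1

Solving yields:
  pi_0 = 37/88
  pi_1 = 5/11
  pi_2 = 1/8

Verification (pi * P):
  37/88*1/3 + 5/11*5/9 + 1/8*2/9 = 37/88 = pi_0  (ok)
  37/88*5/9 + 5/11*1/3 + 1/8*5/9 = 5/11 = pi_1  (ok)
  37/88*1/9 + 5/11*1/9 + 1/8*2/9 = 1/8 = pi_2  (ok)

Answer: 37/88 5/11 1/8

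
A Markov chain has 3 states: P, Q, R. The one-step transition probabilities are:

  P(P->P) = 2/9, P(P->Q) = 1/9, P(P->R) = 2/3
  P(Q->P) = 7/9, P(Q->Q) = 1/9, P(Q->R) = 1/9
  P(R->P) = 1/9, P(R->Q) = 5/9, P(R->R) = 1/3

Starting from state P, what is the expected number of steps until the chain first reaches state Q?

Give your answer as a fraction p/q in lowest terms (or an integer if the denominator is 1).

Answer: 3

Derivation:
Let h_i = expected steps to first reach Q from state i.
Boundary: h_Q = 0.
First-step equations for the other states:
  h_P = 1 + 2/9*h_P + 1/9*h_Q + 2/3*h_R
  h_R = 1 + 1/9*h_P + 5/9*h_Q + 1/3*h_R

Substituting h_Q = 0 and rearranging gives the linear system (I - Q) h = 1:
  [7/9, -2/3] . (h_P, h_R) = 1
  [-1/9, 2/3] . (h_P, h_R) = 1

Solving yields:
  h_P = 3
  h_R = 2

Starting state is P, so the expected hitting time is h_P = 3.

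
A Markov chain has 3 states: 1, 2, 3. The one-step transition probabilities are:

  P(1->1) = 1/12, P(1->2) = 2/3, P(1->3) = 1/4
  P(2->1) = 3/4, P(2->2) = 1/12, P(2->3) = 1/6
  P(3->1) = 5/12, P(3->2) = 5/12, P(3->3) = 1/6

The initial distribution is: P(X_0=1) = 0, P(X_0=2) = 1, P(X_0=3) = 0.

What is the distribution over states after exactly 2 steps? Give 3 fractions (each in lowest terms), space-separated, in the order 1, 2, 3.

Answer: 7/36 83/144 11/48

Derivation:
Propagating the distribution step by step (d_{t+1} = d_t * P):
d_0 = (1=0, 2=1, 3=0)
  d_1[1] = 0*1/12 + 1*3/4 + 0*5/12 = 3/4
  d_1[2] = 0*2/3 + 1*1/12 + 0*5/12 = 1/12
  d_1[3] = 0*1/4 + 1*1/6 + 0*1/6 = 1/6
d_1 = (1=3/4, 2=1/12, 3=1/6)
  d_2[1] = 3/4*1/12 + 1/12*3/4 + 1/6*5/12 = 7/36
  d_2[2] = 3/4*2/3 + 1/12*1/12 + 1/6*5/12 = 83/144
  d_2[3] = 3/4*1/4 + 1/12*1/6 + 1/6*1/6 = 11/48
d_2 = (1=7/36, 2=83/144, 3=11/48)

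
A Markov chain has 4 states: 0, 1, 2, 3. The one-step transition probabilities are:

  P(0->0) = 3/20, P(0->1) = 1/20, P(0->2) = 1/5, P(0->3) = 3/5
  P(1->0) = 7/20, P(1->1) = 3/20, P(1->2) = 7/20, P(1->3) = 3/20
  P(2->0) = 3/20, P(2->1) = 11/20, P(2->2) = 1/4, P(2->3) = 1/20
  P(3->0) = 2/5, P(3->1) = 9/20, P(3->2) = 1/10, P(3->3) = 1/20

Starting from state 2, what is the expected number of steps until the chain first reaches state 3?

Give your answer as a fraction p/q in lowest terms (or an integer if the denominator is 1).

Let h_i = expected steps to first reach 3 from state i.
Boundary: h_3 = 0.
First-step equations for the other states:
  h_0 = 1 + 3/20*h_0 + 1/20*h_1 + 1/5*h_2 + 3/5*h_3
  h_1 = 1 + 7/20*h_0 + 3/20*h_1 + 7/20*h_2 + 3/20*h_3
  h_2 = 1 + 3/20*h_0 + 11/20*h_1 + 1/4*h_2 + 1/20*h_3

Substituting h_3 = 0 and rearranging gives the linear system (I - Q) h = 1:
  [17/20, -1/20, -1/5] . (h_0, h_1, h_2) = 1
  [-7/20, 17/20, -7/20] . (h_0, h_1, h_2) = 1
  [-3/20, -11/20, 3/4] . (h_0, h_1, h_2) = 1

Solving yields:
  h_0 = 520/199
  h_1 = 860/199
  h_2 = 1000/199

Starting state is 2, so the expected hitting time is h_2 = 1000/199.

Answer: 1000/199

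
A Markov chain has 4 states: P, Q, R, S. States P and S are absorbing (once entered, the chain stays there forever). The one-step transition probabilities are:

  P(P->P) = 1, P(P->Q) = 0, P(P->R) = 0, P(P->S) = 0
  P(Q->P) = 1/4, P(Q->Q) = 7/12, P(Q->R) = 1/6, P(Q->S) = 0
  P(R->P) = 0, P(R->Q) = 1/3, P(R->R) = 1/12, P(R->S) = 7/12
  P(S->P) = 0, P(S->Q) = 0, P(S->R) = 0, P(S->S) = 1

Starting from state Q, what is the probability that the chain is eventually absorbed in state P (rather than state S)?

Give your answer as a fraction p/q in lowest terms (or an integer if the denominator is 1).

Let a_i = P(absorbed in P | start in state i).
Boundary conditions: a_P = 1, a_S = 0.
For each transient state i, a_i = sum_j P(i->j) * a_j:
  a_Q = 1/4*a_P + 7/12*a_Q + 1/6*a_R + 0*a_S
  a_R = 0*a_P + 1/3*a_Q + 1/12*a_R + 7/12*a_S

Substituting a_P = 1 and a_S = 0, rearrange to (I - Q) a = r where r[i] = P(i -> P):
  [5/12, -1/6] . (a_Q, a_R) = 1/4
  [-1/3, 11/12] . (a_Q, a_R) = 0

Solving yields:
  a_Q = 33/47
  a_R = 12/47

Starting state is Q, so the absorption probability is a_Q = 33/47.

Answer: 33/47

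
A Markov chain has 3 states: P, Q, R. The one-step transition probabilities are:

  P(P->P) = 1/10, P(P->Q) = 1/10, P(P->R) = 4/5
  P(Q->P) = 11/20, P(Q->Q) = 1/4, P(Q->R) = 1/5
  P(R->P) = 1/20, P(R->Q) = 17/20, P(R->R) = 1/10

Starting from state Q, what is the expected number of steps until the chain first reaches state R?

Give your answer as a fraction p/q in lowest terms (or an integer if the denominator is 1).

Answer: 145/62

Derivation:
Let h_i = expected steps to first reach R from state i.
Boundary: h_R = 0.
First-step equations for the other states:
  h_P = 1 + 1/10*h_P + 1/10*h_Q + 4/5*h_R
  h_Q = 1 + 11/20*h_P + 1/4*h_Q + 1/5*h_R

Substituting h_R = 0 and rearranging gives the linear system (I - Q) h = 1:
  [9/10, -1/10] . (h_P, h_Q) = 1
  [-11/20, 3/4] . (h_P, h_Q) = 1

Solving yields:
  h_P = 85/62
  h_Q = 145/62

Starting state is Q, so the expected hitting time is h_Q = 145/62.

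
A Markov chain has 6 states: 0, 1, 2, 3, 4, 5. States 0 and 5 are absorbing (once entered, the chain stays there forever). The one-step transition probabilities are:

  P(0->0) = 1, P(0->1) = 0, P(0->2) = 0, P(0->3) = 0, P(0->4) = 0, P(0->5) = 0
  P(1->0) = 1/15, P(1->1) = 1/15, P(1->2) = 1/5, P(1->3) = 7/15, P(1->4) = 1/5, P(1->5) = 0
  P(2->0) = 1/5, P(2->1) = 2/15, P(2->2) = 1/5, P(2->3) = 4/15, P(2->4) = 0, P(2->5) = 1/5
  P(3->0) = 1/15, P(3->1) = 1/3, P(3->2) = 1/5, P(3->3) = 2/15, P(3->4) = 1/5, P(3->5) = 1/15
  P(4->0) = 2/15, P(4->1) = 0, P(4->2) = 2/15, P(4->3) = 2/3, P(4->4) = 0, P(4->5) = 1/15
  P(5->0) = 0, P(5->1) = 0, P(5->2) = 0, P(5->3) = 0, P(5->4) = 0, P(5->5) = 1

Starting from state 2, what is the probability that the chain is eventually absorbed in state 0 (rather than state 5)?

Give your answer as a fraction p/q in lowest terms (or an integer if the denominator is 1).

Let a_i = P(absorbed in 0 | start in state i).
Boundary conditions: a_0 = 1, a_5 = 0.
For each transient state i, a_i = sum_j P(i->j) * a_j:
  a_1 = 1/15*a_0 + 1/15*a_1 + 1/5*a_2 + 7/15*a_3 + 1/5*a_4 + 0*a_5
  a_2 = 1/5*a_0 + 2/15*a_1 + 1/5*a_2 + 4/15*a_3 + 0*a_4 + 1/5*a_5
  a_3 = 1/15*a_0 + 1/3*a_1 + 1/5*a_2 + 2/15*a_3 + 1/5*a_4 + 1/15*a_5
  a_4 = 2/15*a_0 + 0*a_1 + 2/15*a_2 + 2/3*a_3 + 0*a_4 + 1/15*a_5

Substituting a_0 = 1 and a_5 = 0, rearrange to (I - Q) a = r where r[i] = P(i -> 0):
  [14/15, -1/5, -7/15, -1/5] . (a_1, a_2, a_3, a_4) = 1/15
  [-2/15, 4/5, -4/15, 0] . (a_1, a_2, a_3, a_4) = 1/5
  [-1/3, -1/5, 13/15, -1/5] . (a_1, a_2, a_3, a_4) = 1/15
  [0, -2/15, -2/3, 1] . (a_1, a_2, a_3, a_4) = 2/15

Solving yields:
  a_1 = 675/1142
  a_2 = 2447/4568
  a_3 = 2565/4568
  a_4 = 992/1713

Starting state is 2, so the absorption probability is a_2 = 2447/4568.

Answer: 2447/4568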